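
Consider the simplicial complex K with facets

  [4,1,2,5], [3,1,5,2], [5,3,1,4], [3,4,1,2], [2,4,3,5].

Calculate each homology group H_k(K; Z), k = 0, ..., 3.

H_0 ≅ Z,  H_1 = 0,  H_2 = 0,  H_3 ≅ Z.

K has 5 vertices, 10 edges, 10 triangles, 5 3-simplices.
rank ∂_0 = 0, rank ∂_1 = 4 ⇒ b_0 = 5 − 0 − 4 = 1; all invariant factors of ∂_1 are 1 so no torsion. So H_0 = Z.
rank ∂_1 = 4, rank ∂_2 = 6 ⇒ b_1 = 10 − 4 − 6 = 0; all invariant factors of ∂_2 are 1 so no torsion. So H_1 = 0.
rank ∂_2 = 6, rank ∂_3 = 4 ⇒ b_2 = 10 − 6 − 4 = 0; all invariant factors of ∂_3 are 1 so no torsion. So H_2 = 0.
rank ∂_3 = 4, rank ∂_4 = 0 ⇒ b_3 = 5 − 4 − 0 = 1. So H_3 = Z.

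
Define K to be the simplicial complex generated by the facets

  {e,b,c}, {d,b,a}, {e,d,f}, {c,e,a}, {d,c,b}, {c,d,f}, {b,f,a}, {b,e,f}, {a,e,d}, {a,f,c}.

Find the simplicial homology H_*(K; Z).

H_0 ≅ Z,  H_1 ≅ Z/2,  H_2 = 0.

Fix the vertex order a < b < c < d < e < f and write every simplex with vertices in increasing order. Then dim K = 2 and the simplices of K are:

  0-simplices (6): a, b, c, d, e, f
  1-simplices (15): ab, ac, ad, ae, af, bc, bd, be, bf, cd, ce, cf, de, df, ef
  2-simplices (10): abd, abf, ace, acf, ade, bcd, bce, bef, cdf, def

giving chain groups C_0 ≅ Z^6, C_1 ≅ Z^15, C_2 ≅ Z^10.

Boundary ∂_1: C_1 → C_0 is given by ∂[p,q] = [q] − [p].
The resulting 6×15 matrix has rank 5, and its Smith normal form has invariant factors (1,1,1,1,1).

The boundary map ∂_2: C_2 → C_1 sends each 2-simplex [p,q,r] to [q,r] − [p,r] + [p,q]. For instance
  ∂def = ef − df + de,
  ∂cdf = df − cf + cd.
As a 15×10 matrix over Z this has rank 10, with invariant factors (1,1,1,1,1,1,1,1,1,2).

Reading off H_k = ker ∂_k / im ∂_{k+1}:

  H_0: rank C_0 − rank ∂_1 = 6 − 5 = 1, and the invariant factors of ∂_1 are all 1, so H_0 ≅ Z.
  H_1: rank ker ∂_1 − rank ∂_2 = (15 − 5) − 10 = 0, and ∂_2 has invariant factor 2 > 1, so H_1 ≅ Z/2.
  H_2: rank ker ∂_2 − rank ∂_3 = (10 − 10) − 0 = 0, and there is no ∂_3, so H_2 ≅ 0.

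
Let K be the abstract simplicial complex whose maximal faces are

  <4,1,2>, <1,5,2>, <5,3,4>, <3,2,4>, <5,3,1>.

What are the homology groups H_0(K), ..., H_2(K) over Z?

H_0 ≅ Z,  H_1 ≅ Z,  H_2 = 0.

We work with the vertex ordering 1 < 2 < 3 < 4 < 5. The simplices of K, each written with vertices in increasing order, are:

  0-simplices (5): [1], [2], [3], [4], [5]
  1-simplices (10): [1,2], [1,3], [1,4], [1,5], [2,3], [2,4], [2,5], [3,4], [3,5], [4,5]
  2-simplices (5): [1,2,4], [1,2,5], [1,3,5], [2,3,4], [3,4,5]

Hence C_0 ≅ Z^5, C_1 ≅ Z^10, C_2 ≅ Z^5.

∂_1: C_1 → C_0 maps an edge to its endpoints' difference, ∂[p,q] = q − p. For instance
  ∂[3,5] = [5] − [3].
The resulting 5×10 matrix has rank 4, and its Smith normal form has invariant factors (1,1,1,1).

The boundary map ∂_2: C_2 → C_1 sends each 2-simplex [p,q,r] to [q,r] − [p,r] + [p,q]. For instance
  ∂[3,4,5] = [4,5] − [3,5] + [3,4],
  ∂[1,2,5] = [2,5] − [1,5] + [1,2].
As a 10×5 matrix over Z this has rank 5, with invariant factors (1,1,1,1,1).

From H_k ≅ ker(∂_k) / im(∂_{k+1}) we obtain:

  H_0: rank C_0 − rank ∂_1 = 5 − 4 = 1, and the invariant factors of ∂_1 are all 1, so H_0 ≅ Z.
  H_1: rank ker ∂_1 − rank ∂_2 = (10 − 4) − 5 = 1, and the invariant factors of ∂_2 are all 1, so H_1 ≅ Z.
  H_2: rank ker ∂_2 − rank ∂_3 = (5 − 5) − 0 = 0, and there is no ∂_3, so H_2 ≅ 0.

As a check, the Euler characteristic is 5 − 10 + 5 = 0, which agrees with 1 − 1 + 0 = 0.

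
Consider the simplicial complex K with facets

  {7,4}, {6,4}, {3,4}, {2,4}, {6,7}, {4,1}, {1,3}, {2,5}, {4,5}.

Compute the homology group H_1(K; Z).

Order the vertices as 1 < 2 < 3 < 4 < 5 < 6 < 7. Listing each simplex with vertices in this order, K has dimension 1 with simplices:

  0-simplices (7): [1], [2], [3], [4], [5], [6], [7]
  1-simplices (9): [1,3], [1,4], [2,4], [2,5], [3,4], [4,5], [4,6], [4,7], [6,7]

so the chain groups are C_0 ≅ Z^7, C_1 ≅ Z^9.

The boundary map ∂_1: C_1 → C_0 sends each edge [p,q] (with p < q) to q − p. For instance
  ∂[1,3] = [3] − [1].
The resulting 7×9 matrix has rank 6, and its Smith normal form has invariant factors (1,1,1,1,1,1).

Computing H_k = (kernel of ∂_k) / (image of ∂_{k+1}):

  H_1: rank ker ∂_1 − rank ∂_2 = (9 − 6) − 0 = 3, and there is no ∂_2, so H_1 = Z^3.

(K is a triangulation of a wedge of 3 circles.)

H_1 = Z^3.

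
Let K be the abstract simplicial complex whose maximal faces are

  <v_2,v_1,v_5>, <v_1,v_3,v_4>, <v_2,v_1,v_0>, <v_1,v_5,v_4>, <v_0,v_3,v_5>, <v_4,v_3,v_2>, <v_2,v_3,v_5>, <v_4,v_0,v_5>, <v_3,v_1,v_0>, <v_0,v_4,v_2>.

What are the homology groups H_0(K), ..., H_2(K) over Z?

Fix the vertex order v_0 < v_1 < v_2 < v_3 < v_4 < v_5 and write every simplex with vertices in increasing order. Then dim K = 2 and the simplices of K are:

  0-simplices (6): [v_0], [v_1], [v_2], [v_3], [v_4], [v_5]
  1-simplices (15): (15 of them)
  2-simplices (10): [v_0,v_1,v_2], [v_0,v_1,v_3], [v_0,v_2,v_4], [v_0,v_3,v_5], [v_0,v_4,v_5], [v_1,v_2,v_5], [v_1,v_3,v_4], [v_1,v_4,v_5], [v_2,v_3,v_4], [v_2,v_3,v_5]

Hence C_0 ≅ Z^6, C_1 ≅ Z^15, C_2 ≅ Z^10.

The boundary map ∂_1: C_1 → C_0 sends each edge [p,q] (with p < q) to q − p.
As a 6×15 matrix over Z this has rank 5, with invariant factors (1,1,1,1,1).

The boundary map ∂_2: C_2 → C_1 maps a triangle to the signed sum of its edges. For instance
  ∂[v_1,v_2,v_5] = [v_2,v_5] − [v_1,v_5] + [v_1,v_2],
  ∂[v_1,v_3,v_4] = [v_3,v_4] − [v_1,v_4] + [v_1,v_3].
As a 15×10 matrix over Z this has rank 10, with invariant factors (1,1,1,1,1,1,1,1,1,2).

Now H_k = ker ∂_k / im ∂_{k+1}, so:

  H_0: rank C_0 − rank ∂_1 = 6 − 5 = 1, and the invariant factors of ∂_1 are all 1, so H_0 = Z.
  H_1: rank ker ∂_1 − rank ∂_2 = (15 − 5) − 10 = 0, and ∂_2 has invariant factor 2 > 1, so H_1 = Z_2.
  H_2: rank ker ∂_2 − rank ∂_3 = (10 − 10) − 0 = 0, and there is no ∂_3, so H_2 = 0.

As a check, the Euler characteristic is 6 − 15 + 10 = 1, which agrees with 1 − 0 + 0 = 1.
(K is a triangulation of the real projective plane RP^2.)

H_0 ≅ Z,  H_1 ≅ Z_2,  H_2 = 0.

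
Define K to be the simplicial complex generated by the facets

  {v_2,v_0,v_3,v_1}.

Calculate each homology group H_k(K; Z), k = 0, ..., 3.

H_0 = Z,  H_1 = 0,  H_2 = 0,  H_3 = 0.

Order the vertices as v_0 < v_1 < v_2 < v_3. Listing each simplex with vertices in this order, K has dimension 3 with simplices:

  0-simplices (4): [v_0], [v_1], [v_2], [v_3]
  1-simplices (6): [v_0,v_1], [v_0,v_2], [v_0,v_3], [v_1,v_2], [v_1,v_3], [v_2,v_3]
  2-simplices (4): [v_0,v_1,v_2], [v_0,v_1,v_3], [v_0,v_2,v_3], [v_1,v_2,v_3]
  3-simplices (1): [v_0,v_1,v_2,v_3]

giving chain groups C_0 ≅ Z^4, C_1 ≅ Z^6, C_2 ≅ Z^4, C_3 ≅ Z^1.

∂_1: C_1 → C_0 is given by ∂[p,q] = [q] − [p]. For instance
  ∂[v_0,v_1] = [v_1] − [v_0].
The resulting 4×6 matrix has rank 3, and its Smith normal form has invariant factors (1,1,1).

The boundary map ∂_2: C_2 → C_1 sends each 2-simplex [p,q,r] to [q,r] − [p,r] + [p,q]. For instance
  ∂[v_0,v_1,v_3] = [v_1,v_3] − [v_0,v_3] + [v_0,v_1],
  ∂[v_0,v_2,v_3] = [v_2,v_3] − [v_0,v_3] + [v_0,v_2].
As a 6×4 matrix over Z this has rank 3, with invariant factors (1,1,1).

∂_3: C_3 → C_2 sends each 3-simplex σ to the alternating sum Σ_i (−1)^i (σ with its i-th vertex removed). For instance
  ∂[v_0,v_1,v_2,v_3] = [v_1,v_2,v_3] − [v_0,v_2,v_3] + [v_0,v_1,v_3] − [v_0,v_1,v_2].
This gives a 4×1 integer matrix of rank 1; reducing to Smith normal form yields diagonal entries (1).

Reading off H_k = ker ∂_k / im ∂_{k+1}:

  H_0: rank C_0 − rank ∂_1 = 4 − 3 = 1, and the invariant factors of ∂_1 are all 1, so H_0 ≅ Z.
  H_1: rank ker ∂_1 − rank ∂_2 = (6 − 3) − 3 = 0, and the invariant factors of ∂_2 are all 1, so H_1 ≅ 0.
  H_2: rank ker ∂_2 − rank ∂_3 = (4 − 3) − 1 = 0, and the invariant factors of ∂_3 are all 1, so H_2 ≅ 0.
  H_3: rank ker ∂_3 − rank ∂_4 = (1 − 1) − 0 = 0, and there is no ∂_4, so H_3 ≅ 0.

As a check, the Euler characteristic is 4 − 6 + 4 − 1 = 1, which agrees with 1 − 0 + 0 − 0 = 1.
(K is a triangulation of the 3-simplex.)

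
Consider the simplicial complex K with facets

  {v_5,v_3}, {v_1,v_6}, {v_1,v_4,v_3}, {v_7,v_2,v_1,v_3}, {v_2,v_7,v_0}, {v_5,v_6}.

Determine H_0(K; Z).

We work with the vertex ordering v_0 < v_1 < v_2 < v_3 < v_4 < v_5 < v_6 < v_7. The simplices of K, each written with vertices in increasing order, are:

  0-simplices (8): [v_0], [v_1], [v_2], [v_3], [v_4], [v_5], [v_6], [v_7]
  1-simplices (13): [v_0,v_2], [v_0,v_7], [v_1,v_2], [v_1,v_3], [v_1,v_4], [v_1,v_6], [v_1,v_7], [v_2,v_3], [v_2,v_7], [v_3,v_4], [v_3,v_5], [v_3,v_7], [v_5,v_6]
  2-simplices (6): [v_0,v_2,v_7], [v_1,v_2,v_3], [v_1,v_2,v_7], [v_1,v_3,v_4], [v_1,v_3,v_7], [v_2,v_3,v_7]
  3-simplices (1): [v_1,v_2,v_3,v_7]

Hence C_0 ≅ Z^8, C_1 ≅ Z^13, C_2 ≅ Z^6, C_3 ≅ Z^1.

Boundary ∂_1: C_1 → C_0 is given by ∂[p,q] = [q] − [p]. For instance
  ∂[v_3,v_7] = [v_7] − [v_3].
The resulting 8×13 matrix has rank 7, and its Smith normal form has invariant factors (1,1,1,1,1,1,1).

The boundary map ∂_2: C_2 → C_1 acts by ∂[p,q,r] = [q,r] − [p,r] + [p,q]. For instance
  ∂[v_2,v_3,v_7] = [v_3,v_7] − [v_2,v_7] + [v_2,v_3],
  ∂[v_1,v_3,v_4] = [v_3,v_4] − [v_1,v_4] + [v_1,v_3].
The resulting 13×6 matrix has rank 5, and its Smith normal form has invariant factors (1,1,1,1,1).

Boundary ∂_3: C_3 → C_2 sends each 3-simplex σ to the alternating sum Σ_i (−1)^i (σ with its i-th vertex removed). For instance
  ∂[v_1,v_2,v_3,v_7] = [v_2,v_3,v_7] − [v_1,v_3,v_7] + [v_1,v_2,v_7] − [v_1,v_2,v_3].
The resulting 6×1 matrix has rank 1, and its Smith normal form has invariant factors (1).

Computing H_k = (kernel of ∂_k) / (image of ∂_{k+1}):

  H_0: rank C_0 − rank ∂_1 = 8 − 7 = 1, and the invariant factors of ∂_1 are all 1, so H_0 = Z.

H_0 ≅ Z.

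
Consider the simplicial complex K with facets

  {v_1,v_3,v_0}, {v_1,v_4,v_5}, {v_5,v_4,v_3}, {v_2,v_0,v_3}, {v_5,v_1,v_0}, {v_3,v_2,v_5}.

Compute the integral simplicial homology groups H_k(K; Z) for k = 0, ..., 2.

Take the total order v_0 < v_1 < v_2 < v_3 < v_4 < v_5 on the vertex set. Then K (dimension 2) consists of the simplices:

  0-simplices (6): [v_0], [v_1], [v_2], [v_3], [v_4], [v_5]
  1-simplices (12): [v_0,v_1], [v_0,v_2], [v_0,v_3], [v_0,v_5], [v_1,v_3], [v_1,v_4], [v_1,v_5], [v_2,v_3], [v_2,v_5], [v_3,v_4], [v_3,v_5], [v_4,v_5]
  2-simplices (6): [v_0,v_1,v_3], [v_0,v_1,v_5], [v_0,v_2,v_3], [v_1,v_4,v_5], [v_2,v_3,v_5], [v_3,v_4,v_5]

giving chain groups C_0 ≅ Z^6, C_1 ≅ Z^12, C_2 ≅ Z^6.

The boundary map ∂_1: C_1 → C_0 is given by ∂[p,q] = [q] − [p]. For instance
  ∂[v_0,v_3] = [v_3] − [v_0].
The resulting 6×12 matrix has rank 5, and its Smith normal form has invariant factors (1,1,1,1,1).

∂_2: C_2 → C_1 acts by ∂[p,q,r] = [q,r] − [p,r] + [p,q]. For instance
  ∂[v_1,v_4,v_5] = [v_4,v_5] − [v_1,v_5] + [v_1,v_4],
  ∂[v_0,v_1,v_3] = [v_1,v_3] − [v_0,v_3] + [v_0,v_1].
The 12×6 boundary matrix has rank 6 and Smith normal form diag(1,1,1,1,1,1).

From H_k ≅ ker(∂_k) / im(∂_{k+1}) we obtain:

  H_0: rank C_0 − rank ∂_1 = 6 − 5 = 1, and the invariant factors of ∂_1 are all 1, so H_0 = Z.
  H_1: rank ker ∂_1 − rank ∂_2 = (12 − 5) − 6 = 1, and the invariant factors of ∂_2 are all 1, so H_1 = Z.
  H_2: rank ker ∂_2 − rank ∂_3 = (6 − 6) − 0 = 0, and there is no ∂_3, so H_2 = 0.

As a check, the Euler characteristic is 6 − 12 + 6 = 0, which agrees with 1 − 1 + 0 = 0.

H_0 ≅ Z,  H_1 ≅ Z,  H_2 = 0.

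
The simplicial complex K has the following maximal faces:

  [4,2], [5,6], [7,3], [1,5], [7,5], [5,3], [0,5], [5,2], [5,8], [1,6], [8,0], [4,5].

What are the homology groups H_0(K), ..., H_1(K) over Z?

H_0 ≅ Z,  H_1 ≅ Z^4.

We work with the vertex ordering 0 < 1 < 2 < 3 < 4 < 5 < 6 < 7 < 8. The simplices of K, each written with vertices in increasing order, are:

  0-simplices (9): [0], [1], [2], [3], [4], [5], [6], [7], [8]
  1-simplices (12): [0,5], [0,8], [1,5], [1,6], [2,4], [2,5], [3,5], [3,7], [4,5], [5,6], [5,7], [5,8]

giving chain groups C_0 ≅ Z^9, C_1 ≅ Z^12.

The boundary map ∂_1: C_1 → C_0 sends each edge [p,q] (with p < q) to q − p. For instance
  ∂[0,8] = [8] − [0].
As a 9×12 matrix over Z this has rank 8, with invariant factors (1,1,1,1,1,1,1,1).

Reading off H_k = ker ∂_k / im ∂_{k+1}:

  H_0: rank C_0 − rank ∂_1 = 9 − 8 = 1, and the invariant factors of ∂_1 are all 1, so H_0 = Z.
  H_1: rank ker ∂_1 − rank ∂_2 = (12 − 8) − 0 = 4, and there is no ∂_2, so H_1 = Z^4.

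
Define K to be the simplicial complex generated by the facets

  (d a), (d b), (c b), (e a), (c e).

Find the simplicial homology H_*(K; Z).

Fix the vertex order a < b < c < d < e and write every simplex with vertices in increasing order. Then dim K = 1 and the simplices of K are:

  0-simplices (5): a, b, c, d, e
  1-simplices (5): ad, ae, bc, bd, ce

giving chain groups C_0 ≅ Z^5, C_1 ≅ Z^5.

The boundary map ∂_1: C_1 → C_0 sends each edge [p,q] (with p < q) to q − p. For instance
  ∂bd = d − b.
As a 5×5 matrix over Z this has rank 4, with invariant factors (1,1,1,1).

Now H_k = ker ∂_k / im ∂_{k+1}, so:

  H_0: rank C_0 − rank ∂_1 = 5 − 4 = 1, and the invariant factors of ∂_1 are all 1, so H_0 ≅ Z.
  H_1: rank ker ∂_1 − rank ∂_2 = (5 − 4) − 0 = 1, and there is no ∂_2, so H_1 ≅ Z.

As a check, the Euler characteristic is 5 − 5 = 0, which agrees with 1 − 1 = 0.

H_0 ≅ Z,  H_1 ≅ Z.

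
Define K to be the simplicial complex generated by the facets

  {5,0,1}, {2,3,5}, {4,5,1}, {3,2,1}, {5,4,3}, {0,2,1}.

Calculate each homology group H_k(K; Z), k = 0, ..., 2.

Order the vertices as 0 < 1 < 2 < 3 < 4 < 5. Listing each simplex with vertices in this order, K has dimension 2 with simplices:

  0-simplices (6): [0], [1], [2], [3], [4], [5]
  1-simplices (12): [0,1], [0,2], [0,5], [1,2], [1,3], [1,4], [1,5], [2,3], [2,5], [3,4], [3,5], [4,5]
  2-simplices (6): [0,1,2], [0,1,5], [1,2,3], [1,4,5], [2,3,5], [3,4,5]

giving chain groups C_0 ≅ Z^6, C_1 ≅ Z^12, C_2 ≅ Z^6.

Boundary ∂_1: C_1 → C_0 is given by ∂[p,q] = [q] − [p]. For instance
  ∂[4,5] = [5] − [4].
The 6×12 boundary matrix has rank 5 and Smith normal form diag(1,1,1,1,1).

The boundary map ∂_2: C_2 → C_1 sends each 2-simplex [p,q,r] to [q,r] − [p,r] + [p,q]. For instance
  ∂[0,1,5] = [1,5] − [0,5] + [0,1],
  ∂[0,1,2] = [1,2] − [0,2] + [0,1].
The 12×6 boundary matrix has rank 6 and Smith normal form diag(1,1,1,1,1,1).

Reading off H_k = ker ∂_k / im ∂_{k+1}:

  H_0: rank C_0 − rank ∂_1 = 6 − 5 = 1, and the invariant factors of ∂_1 are all 1, so H_0 ≅ Z.
  H_1: rank ker ∂_1 − rank ∂_2 = (12 − 5) − 6 = 1, and the invariant factors of ∂_2 are all 1, so H_1 ≅ Z.
  H_2: rank ker ∂_2 − rank ∂_3 = (6 − 6) − 0 = 0, and there is no ∂_3, so H_2 ≅ 0.

(K is a triangulation of the cylinder S^1 x I.)

H_0 ≅ Z,  H_1 ≅ Z,  H_2 = 0.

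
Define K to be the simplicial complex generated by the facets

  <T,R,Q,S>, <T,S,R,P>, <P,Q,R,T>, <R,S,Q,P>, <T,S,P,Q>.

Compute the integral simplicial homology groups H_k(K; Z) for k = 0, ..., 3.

H_0 = Z,  H_1 = 0,  H_2 = 0,  H_3 = Z.

K has 5 vertices, 10 edges, 10 triangles, 5 3-simplices.
rank ∂_0 = 0, rank ∂_1 = 4 ⇒ b_0 = 5 − 0 − 4 = 1; all invariant factors of ∂_1 are 1 so no torsion. So H_0 = Z.
rank ∂_1 = 4, rank ∂_2 = 6 ⇒ b_1 = 10 − 4 − 6 = 0; all invariant factors of ∂_2 are 1 so no torsion. So H_1 = 0.
rank ∂_2 = 6, rank ∂_3 = 4 ⇒ b_2 = 10 − 6 − 4 = 0; all invariant factors of ∂_3 are 1 so no torsion. So H_2 = 0.
rank ∂_3 = 4, rank ∂_4 = 0 ⇒ b_3 = 5 − 4 − 0 = 1. So H_3 = Z.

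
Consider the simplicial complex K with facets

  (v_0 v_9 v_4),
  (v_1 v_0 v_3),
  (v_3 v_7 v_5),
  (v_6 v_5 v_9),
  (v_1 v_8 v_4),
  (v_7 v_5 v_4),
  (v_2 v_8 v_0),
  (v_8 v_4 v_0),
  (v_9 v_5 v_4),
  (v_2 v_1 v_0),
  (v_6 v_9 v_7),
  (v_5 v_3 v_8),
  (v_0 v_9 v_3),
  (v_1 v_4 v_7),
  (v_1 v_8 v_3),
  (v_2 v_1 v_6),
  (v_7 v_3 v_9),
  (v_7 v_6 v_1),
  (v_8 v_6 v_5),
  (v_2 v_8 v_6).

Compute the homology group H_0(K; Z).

Fix the vertex order v_0 < v_1 < v_2 < v_3 < v_4 < v_5 < v_6 < v_7 < v_8 < v_9 and write every simplex with vertices in increasing order. Then dim K = 2 and the simplices of K are:

  0-simplices (10): [v_0], [v_1], [v_2], [v_3], [v_4], [v_5], [v_6], [v_7], [v_8], [v_9]
  1-simplices (30): (30 of them)
  2-simplices (20): (20 of them)

Hence C_0 ≅ Z^10, C_1 ≅ Z^30, C_2 ≅ Z^20.

The boundary map ∂_1: C_1 → C_0 sends each edge [p,q] (with p < q) to q − p. For instance
  ∂[v_1,v_3] = [v_3] − [v_1].
As a 10×30 matrix over Z this has rank 9, with invariant factors (1,1,1,1,1,1,1,1,1).

The boundary map ∂_2: C_2 → C_1 sends each 2-simplex [p,q,r] to [q,r] − [p,r] + [p,q]. For instance
  ∂[v_2,v_6,v_8] = [v_6,v_8] − [v_2,v_8] + [v_2,v_6],
  ∂[v_0,v_3,v_9] = [v_3,v_9] − [v_0,v_9] + [v_0,v_3].
As a 30×20 matrix over Z this has rank 20, with invariant factors (1,1,1,1,1,1,1,1,1,1,1,1,1,1,1,1,1,1,1,2).

Now H_k = ker ∂_k / im ∂_{k+1}, so:

  H_0: rank C_0 − rank ∂_1 = 10 − 9 = 1, and the invariant factors of ∂_1 are all 1, so H_0 = Z.

(K is a triangulation of the Klein bottle.)

H_0 ≅ Z.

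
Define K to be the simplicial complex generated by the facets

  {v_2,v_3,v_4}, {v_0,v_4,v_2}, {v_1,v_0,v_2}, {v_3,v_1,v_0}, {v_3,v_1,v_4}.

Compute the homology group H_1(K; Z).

K has 5 vertices, 10 edges, 5 triangles.
rank ∂_1 = 4, rank ∂_2 = 5 ⇒ b_1 = 10 − 4 − 5 = 1; all invariant factors of ∂_2 are 1 so no torsion. So H_1 ≅ Z.

H_1 = Z.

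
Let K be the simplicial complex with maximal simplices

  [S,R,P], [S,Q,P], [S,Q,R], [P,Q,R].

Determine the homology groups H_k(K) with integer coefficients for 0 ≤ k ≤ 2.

H_0 = Z,  H_1 = 0,  H_2 = Z.

We work with the vertex ordering P < Q < R < S. The simplices of K, each written with vertices in increasing order, are:

  0-simplices (4): P, Q, R, S
  1-simplices (6): PQ, PR, PS, QR, QS, RS
  2-simplices (4): PQR, PQS, PRS, QRS

giving chain groups C_0 ≅ Z^4, C_1 ≅ Z^6, C_2 ≅ Z^4.

Boundary ∂_1: C_1 → C_0 is given by ∂[p,q] = [q] − [p].
This gives a 4×6 integer matrix of rank 3; reducing to Smith normal form yields diagonal entries (1,1,1).

∂_2: C_2 → C_1 acts by ∂[p,q,r] = [q,r] − [p,r] + [p,q]. For instance
  ∂QRS = RS − QS + QR,
  ∂PQS = QS − PS + PQ.
The resulting 6×4 matrix has rank 3, and its Smith normal form has invariant factors (1,1,1).

From H_k ≅ ker(∂_k) / im(∂_{k+1}) we obtain:

  H_0: rank C_0 − rank ∂_1 = 4 − 3 = 1, and the invariant factors of ∂_1 are all 1, so H_0 ≅ Z.
  H_1: rank ker ∂_1 − rank ∂_2 = (6 − 3) − 3 = 0, and the invariant factors of ∂_2 are all 1, so H_1 ≅ 0.
  H_2: rank ker ∂_2 − rank ∂_3 = (4 − 3) − 0 = 1, and there is no ∂_3, so H_2 ≅ Z.

(K is a triangulation of the 2-sphere S^2.)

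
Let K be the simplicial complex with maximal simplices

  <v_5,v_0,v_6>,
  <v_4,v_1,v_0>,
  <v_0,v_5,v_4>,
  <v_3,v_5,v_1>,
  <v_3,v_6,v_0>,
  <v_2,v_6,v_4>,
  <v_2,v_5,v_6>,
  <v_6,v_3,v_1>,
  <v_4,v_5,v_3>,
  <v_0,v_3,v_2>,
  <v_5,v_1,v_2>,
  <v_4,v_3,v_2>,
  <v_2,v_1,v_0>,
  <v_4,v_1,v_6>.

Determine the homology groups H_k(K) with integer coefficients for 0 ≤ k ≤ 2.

H_0 = Z,  H_1 = Z^2,  H_2 = Z.

Fix the vertex order v_0 < v_1 < v_2 < v_3 < v_4 < v_5 < v_6 and write every simplex with vertices in increasing order. Then dim K = 2 and the simplices of K are:

  0-simplices (7): [v_0], [v_1], [v_2], [v_3], [v_4], [v_5], [v_6]
  1-simplices (21): (21 of them)
  2-simplices (14): (14 of them)

so the chain groups are C_0 ≅ Z^7, C_1 ≅ Z^21, C_2 ≅ Z^14.

The boundary map ∂_1: C_1 → C_0 sends each edge [p,q] (with p < q) to q − p.
The resulting 7×21 matrix has rank 6, and its Smith normal form has invariant factors (1,1,1,1,1,1).

Boundary ∂_2: C_2 → C_1 sends each 2-simplex [p,q,r] to [q,r] − [p,r] + [p,q]. For instance
  ∂[v_2,v_5,v_6] = [v_5,v_6] − [v_2,v_6] + [v_2,v_5],
  ∂[v_1,v_3,v_6] = [v_3,v_6] − [v_1,v_6] + [v_1,v_3].
This gives a 21×14 integer matrix of rank 13; reducing to Smith normal form yields diagonal entries (1,1,1,1,1,1,1,1,1,1,1,1,1).

Now H_k = ker ∂_k / im ∂_{k+1}, so:

  H_0: rank C_0 − rank ∂_1 = 7 − 6 = 1, and the invariant factors of ∂_1 are all 1, so H_0 = Z.
  H_1: rank ker ∂_1 − rank ∂_2 = (21 − 6) − 13 = 2, and the invariant factors of ∂_2 are all 1, so H_1 = Z^2.
  H_2: rank ker ∂_2 − rank ∂_3 = (14 − 13) − 0 = 1, and there is no ∂_3, so H_2 = Z.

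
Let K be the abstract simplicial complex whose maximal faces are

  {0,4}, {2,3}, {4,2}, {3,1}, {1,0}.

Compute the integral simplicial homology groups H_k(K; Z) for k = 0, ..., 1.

H_0 ≅ Z,  H_1 ≅ Z.

We work with the vertex ordering 0 < 1 < 2 < 3 < 4. The simplices of K, each written with vertices in increasing order, are:

  0-simplices (5): [0], [1], [2], [3], [4]
  1-simplices (5): [0,1], [0,4], [1,3], [2,3], [2,4]

giving chain groups C_0 ≅ Z^5, C_1 ≅ Z^5.

Boundary ∂_1: C_1 → C_0 sends each edge [p,q] (with p < q) to q − p. For instance
  ∂[0,1] = [1] − [0].
The 5×5 boundary matrix has rank 4 and Smith normal form diag(1,1,1,1).

From H_k ≅ ker(∂_k) / im(∂_{k+1}) we obtain:

  H_0: rank C_0 − rank ∂_1 = 5 − 4 = 1, and the invariant factors of ∂_1 are all 1, so H_0 = Z.
  H_1: rank ker ∂_1 − rank ∂_2 = (5 − 4) − 0 = 1, and there is no ∂_2, so H_1 = Z.

(K is a triangulation of the circle S^1.)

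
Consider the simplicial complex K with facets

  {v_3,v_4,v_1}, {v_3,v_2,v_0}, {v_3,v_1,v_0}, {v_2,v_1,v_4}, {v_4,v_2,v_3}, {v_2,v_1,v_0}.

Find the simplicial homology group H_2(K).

H_2 = Z.

Order the vertices as v_0 < v_1 < v_2 < v_3 < v_4. Listing each simplex with vertices in this order, K has dimension 2 with simplices:

  0-simplices (5): [v_0], [v_1], [v_2], [v_3], [v_4]
  1-simplices (9): [v_0,v_1], [v_0,v_2], [v_0,v_3], [v_1,v_2], [v_1,v_3], [v_1,v_4], [v_2,v_3], [v_2,v_4], [v_3,v_4]
  2-simplices (6): [v_0,v_1,v_2], [v_0,v_1,v_3], [v_0,v_2,v_3], [v_1,v_2,v_4], [v_1,v_3,v_4], [v_2,v_3,v_4]

Hence C_0 ≅ Z^5, C_1 ≅ Z^9, C_2 ≅ Z^6.

∂_1: C_1 → C_0 sends each edge [p,q] (with p < q) to q − p. For instance
  ∂[v_0,v_3] = [v_3] − [v_0].
The 5×9 boundary matrix has rank 4 and Smith normal form diag(1,1,1,1).

Boundary ∂_2: C_2 → C_1 sends each 2-simplex [p,q,r] to [q,r] − [p,r] + [p,q]. For instance
  ∂[v_1,v_3,v_4] = [v_3,v_4] − [v_1,v_4] + [v_1,v_3],
  ∂[v_0,v_2,v_3] = [v_2,v_3] − [v_0,v_3] + [v_0,v_2].
The resulting 9×6 matrix has rank 5, and its Smith normal form has invariant factors (1,1,1,1,1).

Computing H_k = (kernel of ∂_k) / (image of ∂_{k+1}):

  H_2: rank ker ∂_2 − rank ∂_3 = (6 − 5) − 0 = 1, and there is no ∂_3, so H_2 = Z.

(K is a triangulation of the 2-sphere S^2.)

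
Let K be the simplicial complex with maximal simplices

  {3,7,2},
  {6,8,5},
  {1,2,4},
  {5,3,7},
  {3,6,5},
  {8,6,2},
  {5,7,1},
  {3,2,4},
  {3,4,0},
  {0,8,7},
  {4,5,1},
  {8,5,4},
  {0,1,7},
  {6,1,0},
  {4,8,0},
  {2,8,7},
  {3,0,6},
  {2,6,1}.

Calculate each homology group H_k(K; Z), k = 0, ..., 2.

Order the vertices as 0 < 1 < 2 < 3 < 4 < 5 < 6 < 7 < 8. Listing each simplex with vertices in this order, K has dimension 2 with simplices:

  0-simplices (9): [0], [1], [2], [3], [4], [5], [6], [7], [8]
  1-simplices (27): (27 of them)
  2-simplices (18): [0,1,6], [0,1,7], [0,3,4], [0,3,6], [0,4,8], [0,7,8], [1,2,4], [1,2,6], [1,4,5], [1,5,7], [2,3,4], [2,3,7], [2,6,8], [2,7,8], [3,5,6], [3,5,7], [4,5,8], [5,6,8]

so the chain groups are C_0 ≅ Z^9, C_1 ≅ Z^27, C_2 ≅ Z^18.

Boundary ∂_1: C_1 → C_0 is given by ∂[p,q] = [q] − [p]. For instance
  ∂[1,4] = [4] − [1].
The 9×27 boundary matrix has rank 8 and Smith normal form diag(1,1,1,1,1,1,1,1).

The boundary map ∂_2: C_2 → C_1 maps a triangle to the signed sum of its edges. For instance
  ∂[1,2,6] = [2,6] − [1,6] + [1,2],
  ∂[0,7,8] = [7,8] − [0,8] + [0,7].
The 27×18 boundary matrix has rank 17 and Smith normal form diag(1,1,1,1,1,1,1,1,1,1,1,1,1,1,1,1,1).

Reading off H_k = ker ∂_k / im ∂_{k+1}:

  H_0: rank C_0 − rank ∂_1 = 9 − 8 = 1, and the invariant factors of ∂_1 are all 1, so H_0 ≅ Z.
  H_1: rank ker ∂_1 − rank ∂_2 = (27 − 8) − 17 = 2, and the invariant factors of ∂_2 are all 1, so H_1 ≅ Z^2.
  H_2: rank ker ∂_2 − rank ∂_3 = (18 − 17) − 0 = 1, and there is no ∂_3, so H_2 ≅ Z.

H_0 = Z,  H_1 = Z^2,  H_2 = Z.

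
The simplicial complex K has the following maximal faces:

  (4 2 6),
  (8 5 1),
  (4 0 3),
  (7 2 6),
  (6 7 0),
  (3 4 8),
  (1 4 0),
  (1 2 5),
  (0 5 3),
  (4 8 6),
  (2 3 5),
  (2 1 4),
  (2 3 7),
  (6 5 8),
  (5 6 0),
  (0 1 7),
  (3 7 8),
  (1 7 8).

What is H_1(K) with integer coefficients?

Order the vertices as 0 < 1 < 2 < 3 < 4 < 5 < 6 < 7 < 8. Listing each simplex with vertices in this order, K has dimension 2 with simplices:

  0-simplices (9): [0], [1], [2], [3], [4], [5], [6], [7], [8]
  1-simplices (27): (27 of them)
  2-simplices (18): [0,1,4], [0,1,7], [0,3,4], [0,3,5], [0,5,6], [0,6,7], [1,2,4], [1,2,5], [1,5,8], [1,7,8], [2,3,5], [2,3,7], [2,4,6], [2,6,7], [3,4,8], [3,7,8], [4,6,8], [5,6,8]

so the chain groups are C_0 ≅ Z^9, C_1 ≅ Z^27, C_2 ≅ Z^18.

Boundary ∂_1: C_1 → C_0 maps an edge to its endpoints' difference, ∂[p,q] = q − p.
As a 9×27 matrix over Z this has rank 8, with invariant factors (1,1,1,1,1,1,1,1).

Boundary ∂_2: C_2 → C_1 sends each 2-simplex [p,q,r] to [q,r] − [p,r] + [p,q]. For instance
  ∂[1,2,4] = [2,4] − [1,4] + [1,2],
  ∂[5,6,8] = [6,8] − [5,8] + [5,6].
As a 27×18 matrix over Z this has rank 17, with invariant factors (1,1,1,1,1,1,1,1,1,1,1,1,1,1,1,1,1).

Now H_k = ker ∂_k / im ∂_{k+1}, so:

  H_1: rank ker ∂_1 − rank ∂_2 = (27 − 8) − 17 = 2, and the invariant factors of ∂_2 are all 1, so H_1 = Z^2.

H_1 ≅ Z^2.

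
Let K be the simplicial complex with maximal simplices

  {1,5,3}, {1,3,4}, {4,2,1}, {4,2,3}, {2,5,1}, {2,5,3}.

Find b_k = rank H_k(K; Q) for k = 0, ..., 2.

Fix the vertex order 1 < 2 < 3 < 4 < 5 and write every simplex with vertices in increasing order. Then dim K = 2 and the simplices of K are:

  0-simplices (5): [1], [2], [3], [4], [5]
  1-simplices (9): [1,2], [1,3], [1,4], [1,5], [2,3], [2,4], [2,5], [3,4], [3,5]
  2-simplices (6): [1,2,4], [1,2,5], [1,3,4], [1,3,5], [2,3,4], [2,3,5]

Hence C_0 ≅ Z^5, C_1 ≅ Z^9, C_2 ≅ Z^6.

The boundary map ∂_1: C_1 → C_0 maps an edge to its endpoints' difference, ∂[p,q] = q − p.
As a 5×9 matrix over Z this has rank 4, with invariant factors (1,1,1,1).

Boundary ∂_2: C_2 → C_1 maps a triangle to the signed sum of its edges. For instance
  ∂[1,3,5] = [3,5] − [1,5] + [1,3],
  ∂[1,2,4] = [2,4] − [1,4] + [1,2].
The 9×6 boundary matrix has rank 5 and Smith normal form diag(1,1,1,1,1).

From H_k ≅ ker(∂_k) / im(∂_{k+1}) we obtain:

  H_0: rank C_0 − rank ∂_1 = 5 − 4 = 1, and the invariant factors of ∂_1 are all 1, so H_0 = Z.
  H_1: rank ker ∂_1 − rank ∂_2 = (9 − 4) − 5 = 0, and the invariant factors of ∂_2 are all 1, so H_1 = 0.
  H_2: rank ker ∂_2 − rank ∂_3 = (6 − 5) − 0 = 1, and there is no ∂_3, so H_2 = Z.

(K is a triangulation of the 2-sphere S^2.)

Hence the Betti numbers are b_0 = 1, b_1 = 0, b_2 = 1.

b_0 = 1, b_1 = 0, b_2 = 1.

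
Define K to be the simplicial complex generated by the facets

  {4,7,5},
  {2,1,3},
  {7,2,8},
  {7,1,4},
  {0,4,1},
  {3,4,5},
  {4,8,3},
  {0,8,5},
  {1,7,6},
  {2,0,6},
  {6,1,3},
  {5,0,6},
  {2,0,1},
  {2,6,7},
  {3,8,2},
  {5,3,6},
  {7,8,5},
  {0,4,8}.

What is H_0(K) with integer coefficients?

K has 9 vertices, 27 edges, 18 triangles.
rank ∂_0 = 0, rank ∂_1 = 8 ⇒ b_0 = 9 − 0 − 8 = 1; all invariant factors of ∂_1 are 1 so no torsion. So H_0 = Z.

H_0 = Z.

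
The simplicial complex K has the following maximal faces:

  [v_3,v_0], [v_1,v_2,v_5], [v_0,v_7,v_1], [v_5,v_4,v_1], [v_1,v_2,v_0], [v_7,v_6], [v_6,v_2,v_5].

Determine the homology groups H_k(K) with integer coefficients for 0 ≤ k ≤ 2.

H_0 ≅ Z,  H_1 ≅ Z,  H_2 = 0.

Fix the vertex order v_0 < v_1 < v_2 < v_3 < v_4 < v_5 < v_6 < v_7 and write every simplex with vertices in increasing order. Then dim K = 2 and the simplices of K are:

  0-simplices (8): [v_0], [v_1], [v_2], [v_3], [v_4], [v_5], [v_6], [v_7]
  1-simplices (13): [v_0,v_1], [v_0,v_2], [v_0,v_3], [v_0,v_7], [v_1,v_2], [v_1,v_4], [v_1,v_5], [v_1,v_7], [v_2,v_5], [v_2,v_6], [v_4,v_5], [v_5,v_6], [v_6,v_7]
  2-simplices (5): [v_0,v_1,v_2], [v_0,v_1,v_7], [v_1,v_2,v_5], [v_1,v_4,v_5], [v_2,v_5,v_6]

giving chain groups C_0 ≅ Z^8, C_1 ≅ Z^13, C_2 ≅ Z^5.

Boundary ∂_1: C_1 → C_0 sends each edge [p,q] (with p < q) to q − p. For instance
  ∂[v_0,v_7] = [v_7] − [v_0].
The resulting 8×13 matrix has rank 7, and its Smith normal form has invariant factors (1,1,1,1,1,1,1).

The boundary map ∂_2: C_2 → C_1 acts by ∂[p,q,r] = [q,r] − [p,r] + [p,q]. For instance
  ∂[v_0,v_1,v_7] = [v_1,v_7] − [v_0,v_7] + [v_0,v_1],
  ∂[v_1,v_4,v_5] = [v_4,v_5] − [v_1,v_5] + [v_1,v_4].
As a 13×5 matrix over Z this has rank 5, with invariant factors (1,1,1,1,1).

Reading off H_k = ker ∂_k / im ∂_{k+1}:

  H_0: rank C_0 − rank ∂_1 = 8 − 7 = 1, and the invariant factors of ∂_1 are all 1, so H_0 = Z.
  H_1: rank ker ∂_1 − rank ∂_2 = (13 − 7) − 5 = 1, and the invariant factors of ∂_2 are all 1, so H_1 = Z.
  H_2: rank ker ∂_2 − rank ∂_3 = (5 − 5) − 0 = 0, and there is no ∂_3, so H_2 = 0.

As a check, the Euler characteristic is 8 − 13 + 5 = 0, which agrees with 1 − 1 + 0 = 0.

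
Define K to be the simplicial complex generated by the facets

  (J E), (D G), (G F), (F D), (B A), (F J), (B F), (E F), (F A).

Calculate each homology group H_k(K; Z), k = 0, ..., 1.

H_0 = Z,  H_1 = Z^3.

Fix the vertex order A < B < D < E < F < G < J and write every simplex with vertices in increasing order. Then dim K = 1 and the simplices of K are:

  0-simplices (7): A, B, D, E, F, G, J
  1-simplices (9): AB, AF, BF, DF, DG, EF, EJ, FG, FJ

giving chain groups C_0 ≅ Z^7, C_1 ≅ Z^9.

∂_1: C_1 → C_0 is given by ∂[p,q] = [q] − [p].
As a 7×9 matrix over Z this has rank 6, with invariant factors (1,1,1,1,1,1).

Computing H_k = (kernel of ∂_k) / (image of ∂_{k+1}):

  H_0: rank C_0 − rank ∂_1 = 7 − 6 = 1, and the invariant factors of ∂_1 are all 1, so H_0 = Z.
  H_1: rank ker ∂_1 − rank ∂_2 = (9 − 6) − 0 = 3, and there is no ∂_2, so H_1 = Z^3.

(K is a triangulation of a wedge of 3 circles.)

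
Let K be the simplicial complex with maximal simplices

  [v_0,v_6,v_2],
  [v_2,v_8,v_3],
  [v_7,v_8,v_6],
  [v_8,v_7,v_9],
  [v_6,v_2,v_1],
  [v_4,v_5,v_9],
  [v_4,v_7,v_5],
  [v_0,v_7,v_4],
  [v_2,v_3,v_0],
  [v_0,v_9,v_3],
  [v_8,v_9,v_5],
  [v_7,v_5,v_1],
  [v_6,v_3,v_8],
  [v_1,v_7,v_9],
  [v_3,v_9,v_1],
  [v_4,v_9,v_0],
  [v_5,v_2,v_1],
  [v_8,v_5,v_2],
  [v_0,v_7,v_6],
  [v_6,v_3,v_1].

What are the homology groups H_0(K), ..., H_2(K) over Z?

Take the total order v_0 < v_1 < v_2 < v_3 < v_4 < v_5 < v_6 < v_7 < v_8 < v_9 on the vertex set. Then K (dimension 2) consists of the simplices:

  0-simplices (10): [v_0], [v_1], [v_2], [v_3], [v_4], [v_5], [v_6], [v_7], [v_8], [v_9]
  1-simplices (30): (30 of them)
  2-simplices (20): (20 of them)

giving chain groups C_0 ≅ Z^10, C_1 ≅ Z^30, C_2 ≅ Z^20.

∂_1: C_1 → C_0 maps an edge to its endpoints' difference, ∂[p,q] = q − p.
As a 10×30 matrix over Z this has rank 9, with invariant factors (1,1,1,1,1,1,1,1,1).

∂_2: C_2 → C_1 maps a triangle to the signed sum of its edges. For instance
  ∂[v_0,v_4,v_9] = [v_4,v_9] − [v_0,v_9] + [v_0,v_4],
  ∂[v_7,v_8,v_9] = [v_8,v_9] − [v_7,v_9] + [v_7,v_8].
This gives a 30×20 integer matrix of rank 20; reducing to Smith normal form yields diagonal entries (1,1,1,1,1,1,1,1,1,1,1,1,1,1,1,1,1,1,1,2).

Reading off H_k = ker ∂_k / im ∂_{k+1}:

  H_0: rank C_0 − rank ∂_1 = 10 − 9 = 1, and the invariant factors of ∂_1 are all 1, so H_0 = Z.
  H_1: rank ker ∂_1 − rank ∂_2 = (30 − 9) − 20 = 1, and ∂_2 has invariant factor 2 > 1, so H_1 = Z × Z/2.
  H_2: rank ker ∂_2 − rank ∂_3 = (20 − 20) − 0 = 0, and there is no ∂_3, so H_2 = 0.

(K is a triangulation of the Klein bottle.)

H_0 ≅ Z,  H_1 ≅ Z × Z/2,  H_2 = 0.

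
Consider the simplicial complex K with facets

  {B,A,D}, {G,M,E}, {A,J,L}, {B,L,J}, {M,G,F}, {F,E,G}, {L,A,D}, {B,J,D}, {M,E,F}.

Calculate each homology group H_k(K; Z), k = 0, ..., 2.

H_0 ≅ Z^2,  H_1 ≅ Z,  H_2 ≅ Z.

Take the total order A < B < D < E < F < G < J < L < M on the vertex set. Then K (dimension 2) consists of the simplices:

  0-simplices (9): A, B, D, E, F, G, J, L, M
  1-simplices (16): AB, AD, AJ, AL, BD, BJ, BL, DJ, DL, EF, EG, EM, FG, FM, GM, JL
  2-simplices (9): ABD, ADL, AJL, BDJ, BJL, EFG, EFM, EGM, FGM

so the chain groups are C_0 ≅ Z^9, C_1 ≅ Z^16, C_2 ≅ Z^9.

The boundary map ∂_1: C_1 → C_0 is given by ∂[p,q] = [q] − [p].
As a 9×16 matrix over Z this has rank 7, with invariant factors (1,1,1,1,1,1,1).

∂_2: C_2 → C_1 acts by ∂[p,q,r] = [q,r] − [p,r] + [p,q]. For instance
  ∂AJL = JL − AL + AJ,
  ∂ADL = DL − AL + AD.
The resulting 16×9 matrix has rank 8, and its Smith normal form has invariant factors (1,1,1,1,1,1,1,1).

Computing H_k = (kernel of ∂_k) / (image of ∂_{k+1}):

  H_0: rank C_0 − rank ∂_1 = 9 − 7 = 2, and the invariant factors of ∂_1 are all 1, so H_0 ≅ Z^2.
  H_1: rank ker ∂_1 − rank ∂_2 = (16 − 7) − 8 = 1, and the invariant factors of ∂_2 are all 1, so H_1 ≅ Z.
  H_2: rank ker ∂_2 − rank ∂_3 = (9 − 8) − 0 = 1, and there is no ∂_3, so H_2 ≅ Z.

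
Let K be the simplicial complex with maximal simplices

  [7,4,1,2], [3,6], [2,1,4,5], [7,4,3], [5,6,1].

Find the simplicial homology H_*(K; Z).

H_0 ≅ Z,  H_1 ≅ Z,  H_2 = 0,  H_3 = 0.

Order the vertices as 1 < 2 < 3 < 4 < 5 < 6 < 7. Listing each simplex with vertices in this order, K has dimension 3 with simplices:

  0-simplices (7): [1], [2], [3], [4], [5], [6], [7]
  1-simplices (14): [1,2], [1,4], [1,5], [1,6], [1,7], [2,4], [2,5], [2,7], [3,4], [3,6], [3,7], [4,5], [4,7], [5,6]
  2-simplices (9): [1,2,4], [1,2,5], [1,2,7], [1,4,5], [1,4,7], [1,5,6], [2,4,5], [2,4,7], [3,4,7]
  3-simplices (2): [1,2,4,5], [1,2,4,7]

so the chain groups are C_0 ≅ Z^7, C_1 ≅ Z^14, C_2 ≅ Z^9, C_3 ≅ Z^2.

Boundary ∂_1: C_1 → C_0 is given by ∂[p,q] = [q] − [p].
This gives a 7×14 integer matrix of rank 6; reducing to Smith normal form yields diagonal entries (1,1,1,1,1,1).

The boundary map ∂_2: C_2 → C_1 acts by ∂[p,q,r] = [q,r] − [p,r] + [p,q]. For instance
  ∂[1,2,4] = [2,4] − [1,4] + [1,2],
  ∂[1,2,7] = [2,7] − [1,7] + [1,2].
The 14×9 boundary matrix has rank 7 and Smith normal form diag(1,1,1,1,1,1,1).

∂_3: C_3 → C_2 sends each 3-simplex σ to the alternating sum Σ_i (−1)^i (σ with its i-th vertex removed). For instance
  ∂[1,2,4,5] = [2,4,5] − [1,4,5] + [1,2,5] − [1,2,4],
  ∂[1,2,4,7] = [2,4,7] − [1,4,7] + [1,2,7] − [1,2,4].
This gives a 9×2 integer matrix of rank 2; reducing to Smith normal form yields diagonal entries (1,1).

From H_k ≅ ker(∂_k) / im(∂_{k+1}) we obtain:

  H_0: rank C_0 − rank ∂_1 = 7 − 6 = 1, and the invariant factors of ∂_1 are all 1, so H_0 ≅ Z.
  H_1: rank ker ∂_1 − rank ∂_2 = (14 − 6) − 7 = 1, and the invariant factors of ∂_2 are all 1, so H_1 ≅ Z.
  H_2: rank ker ∂_2 − rank ∂_3 = (9 − 7) − 2 = 0, and the invariant factors of ∂_3 are all 1, so H_2 ≅ 0.
  H_3: rank ker ∂_3 − rank ∂_4 = (2 − 2) − 0 = 0, and there is no ∂_4, so H_3 ≅ 0.

As a check, the Euler characteristic is 7 − 14 + 9 − 2 = 0, which agrees with 1 − 1 + 0 − 0 = 0.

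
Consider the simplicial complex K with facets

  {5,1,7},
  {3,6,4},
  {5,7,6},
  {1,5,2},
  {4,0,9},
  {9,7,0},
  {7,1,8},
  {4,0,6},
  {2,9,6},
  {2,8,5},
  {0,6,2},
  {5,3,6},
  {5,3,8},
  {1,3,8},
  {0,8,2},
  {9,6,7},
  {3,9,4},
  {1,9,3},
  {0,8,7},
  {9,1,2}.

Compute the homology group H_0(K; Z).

K has 10 vertices, 30 edges, 20 triangles.
rank ∂_0 = 0, rank ∂_1 = 9 ⇒ b_0 = 10 − 0 − 9 = 1; all invariant factors of ∂_1 are 1 so no torsion. So H_0 ≅ Z.

H_0 ≅ Z.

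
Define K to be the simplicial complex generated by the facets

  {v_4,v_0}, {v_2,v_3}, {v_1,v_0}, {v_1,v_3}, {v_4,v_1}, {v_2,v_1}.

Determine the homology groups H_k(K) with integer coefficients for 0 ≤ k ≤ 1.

Take the total order v_0 < v_1 < v_2 < v_3 < v_4 on the vertex set. Then K (dimension 1) consists of the simplices:

  0-simplices (5): [v_0], [v_1], [v_2], [v_3], [v_4]
  1-simplices (6): [v_0,v_1], [v_0,v_4], [v_1,v_2], [v_1,v_3], [v_1,v_4], [v_2,v_3]

giving chain groups C_0 ≅ Z^5, C_1 ≅ Z^6.

The boundary map ∂_1: C_1 → C_0 sends each edge [p,q] (with p < q) to q − p.
The resulting 5×6 matrix has rank 4, and its Smith normal form has invariant factors (1,1,1,1).

Now H_k = ker ∂_k / im ∂_{k+1}, so:

  H_0: rank C_0 − rank ∂_1 = 5 − 4 = 1, and the invariant factors of ∂_1 are all 1, so H_0 ≅ Z.
  H_1: rank ker ∂_1 − rank ∂_2 = (6 − 4) − 0 = 2, and there is no ∂_2, so H_1 ≅ Z^2.

As a check, the Euler characteristic is 5 − 6 = -1, which agrees with 1 − 2 = -1.
(K is a triangulation of a wedge of 2 circles.)

H_0 ≅ Z,  H_1 ≅ Z^2.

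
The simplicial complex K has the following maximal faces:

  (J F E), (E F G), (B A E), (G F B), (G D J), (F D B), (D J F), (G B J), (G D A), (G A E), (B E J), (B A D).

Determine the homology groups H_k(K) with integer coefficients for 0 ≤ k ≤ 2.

Order the vertices as A < B < D < E < F < G < J. Listing each simplex with vertices in this order, K has dimension 2 with simplices:

  0-simplices (7): A, B, D, E, F, G, J
  1-simplices (18): AB, AD, AE, AG, BD, BE, BF, BG, BJ, DF, DG, DJ, EF, EG, EJ, FG, FJ, GJ
  2-simplices (12): ABD, ABE, ADG, AEG, BDF, BEJ, BFG, BGJ, DFJ, DGJ, EFG, EFJ

giving chain groups C_0 ≅ Z^7, C_1 ≅ Z^18, C_2 ≅ Z^12.

Boundary ∂_1: C_1 → C_0 sends each edge [p,q] (with p < q) to q − p. For instance
  ∂EF = F − E.
As a 7×18 matrix over Z this has rank 6, with invariant factors (1,1,1,1,1,1).

The boundary map ∂_2: C_2 → C_1 acts by ∂[p,q,r] = [q,r] − [p,r] + [p,q]. For instance
  ∂AEG = EG − AG + AE,
  ∂BFG = FG − BG + BF.
This gives a 18×12 integer matrix of rank 12; reducing to Smith normal form yields diagonal entries (1,1,1,1,1,1,1,1,1,1,1,2).

Now H_k = ker ∂_k / im ∂_{k+1}, so:

  H_0: rank C_0 − rank ∂_1 = 7 − 6 = 1, and the invariant factors of ∂_1 are all 1, so H_0 ≅ Z.
  H_1: rank ker ∂_1 − rank ∂_2 = (18 − 6) − 12 = 0, and ∂_2 has invariant factor 2 > 1, so H_1 ≅ Z/2Z.
  H_2: rank ker ∂_2 − rank ∂_3 = (12 − 12) − 0 = 0, and there is no ∂_3, so H_2 ≅ 0.

H_0 ≅ Z,  H_1 ≅ Z/2Z,  H_2 = 0.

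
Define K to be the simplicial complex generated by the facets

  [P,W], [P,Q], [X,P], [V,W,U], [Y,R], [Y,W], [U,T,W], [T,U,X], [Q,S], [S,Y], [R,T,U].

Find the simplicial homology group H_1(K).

Fix the vertex order P < Q < R < S < T < U < V < W < X < Y and write every simplex with vertices in increasing order. Then dim K = 2 and the simplices of K are:

  0-simplices (10): P, Q, R, S, T, U, V, W, X, Y
  1-simplices (16): PQ, PW, PX, QS, RT, RU, RY, SY, TU, TW, TX, UV, UW, UX, VW, WY
  2-simplices (4): RTU, TUW, TUX, UVW

giving chain groups C_0 ≅ Z^10, C_1 ≅ Z^16, C_2 ≅ Z^4.

The boundary map ∂_1: C_1 → C_0 is given by ∂[p,q] = [q] − [p]. For instance
  ∂RT = T − R.
The 10×16 boundary matrix has rank 9 and Smith normal form diag(1,1,1,1,1,1,1,1,1).

∂_2: C_2 → C_1 sends each 2-simplex [p,q,r] to [q,r] − [p,r] + [p,q]. For instance
  ∂TUX = UX − TX + TU,
  ∂RTU = TU − RU + RT.
The 16×4 boundary matrix has rank 4 and Smith normal form diag(1,1,1,1).

From H_k ≅ ker(∂_k) / im(∂_{k+1}) we obtain:

  H_1: rank ker ∂_1 − rank ∂_2 = (16 − 9) − 4 = 3, and the invariant factors of ∂_2 are all 1, so H_1 ≅ Z^3.

H_1 ≅ Z^3.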